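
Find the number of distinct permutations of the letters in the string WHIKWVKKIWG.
11! / (1! × 3! × 2! × 3! × 1! × 1!) = 554400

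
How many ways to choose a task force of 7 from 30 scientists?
C(30,7) = 30!/(7!×23!) = 2035800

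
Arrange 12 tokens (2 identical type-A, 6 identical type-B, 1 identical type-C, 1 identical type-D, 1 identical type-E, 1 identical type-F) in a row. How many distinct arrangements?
12! / (2! × 6! × 1! × 1! × 1! × 1!) = 332640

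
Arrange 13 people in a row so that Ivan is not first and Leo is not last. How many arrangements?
By inclusion-exclusion: 13! - 2×(13-1)! + (13-2)! = 6227020800 - 958003200 + 39916800 = 5308934400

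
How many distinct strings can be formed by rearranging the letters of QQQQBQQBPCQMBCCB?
16! / (7! × 3! × 1! × 1! × 4!) = 28828800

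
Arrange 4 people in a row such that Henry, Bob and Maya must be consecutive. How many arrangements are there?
Treat the 3 as one block: (4-3+1)! × 3! = 2 × 6 = 12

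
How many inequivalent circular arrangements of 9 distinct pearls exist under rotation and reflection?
(9-1)!/2 = 40320/2 = 20160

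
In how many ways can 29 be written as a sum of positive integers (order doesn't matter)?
Pentagonal recurrence p(n) = p(n-1) + p(n-2) - p(n-5) - p(n-7) + p(n-12) + p(n-15) - ... gives p(0..28) = 1, 1, 2, 3, 5, 7, 11, 15, 22, 30, 42, 56, 77, 101, 135, 176, 231, 297, 385, 490, 627, 792, 1002, 1255, 1575, 1958, 2436, 3010, 3718. p(29) = p(28) + p(27) - p(24) - p(22) + p(17) + p(14) - p(7) - p(3) = 3718 + 3010 - 1575 - 1002 + 297 + 135 - 15 - 3 = 4565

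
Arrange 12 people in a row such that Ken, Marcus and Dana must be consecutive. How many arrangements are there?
Treat the 3 as one block: (12-3+1)! × 3! = 3628800 × 6 = 21772800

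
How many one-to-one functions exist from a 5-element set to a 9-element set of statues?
P(9,5) = 9!/(9-5)! = 15120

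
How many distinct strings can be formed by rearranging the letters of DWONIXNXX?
9! / (1! × 3! × 1! × 1! × 1! × 2!) = 30240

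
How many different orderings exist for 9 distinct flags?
9! = 362880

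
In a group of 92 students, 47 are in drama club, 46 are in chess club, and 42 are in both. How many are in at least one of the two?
|A∪B| = |A| + |B| - |A∩B| = 47 + 46 - 42 = 51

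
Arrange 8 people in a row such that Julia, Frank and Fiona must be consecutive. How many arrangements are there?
Treat the 3 as one block: (8-3+1)! × 3! = 720 × 6 = 4320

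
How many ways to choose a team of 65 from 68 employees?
C(68,65) = 68!/(65!×3!) = 50116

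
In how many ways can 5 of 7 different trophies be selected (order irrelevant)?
C(7,5) = 7!/(5!×2!) = 21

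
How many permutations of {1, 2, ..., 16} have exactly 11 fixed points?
Choose the 11 fixed points C(16,11) = 4368, derange the rest: !5 = Σ_{j=0}^{5} (-1)^j·5!/j! = 120 - 120 + 60 - 20 + 5 - 1 = 44. Product = 4368 × 44 = 192192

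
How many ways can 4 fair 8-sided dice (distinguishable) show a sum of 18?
Coefficient of x^18 in (x + x² + ... + x^8)^4. By inclusion-exclusion on dice exceeding 8: Σ_j (-1)^j C(4,j)·C(18-1-8j, 3) = C(4,0)·C(17,3) - C(4,1)·C(9,3) = 1·680 - 4·84 = 344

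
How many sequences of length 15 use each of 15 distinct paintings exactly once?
15! = 1307674368000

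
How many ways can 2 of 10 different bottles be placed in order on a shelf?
P(10,2) = 10!/(10-2)! = 90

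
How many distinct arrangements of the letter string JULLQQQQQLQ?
11! / (1! × 6! × 3! × 1!) = 9240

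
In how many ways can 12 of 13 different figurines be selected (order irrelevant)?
C(13,12) = 13!/(12!×1!) = 13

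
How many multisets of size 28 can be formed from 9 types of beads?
C(28+9-1, 9-1) = C(36, 8) = 30260340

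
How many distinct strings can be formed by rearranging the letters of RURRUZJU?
8! / (3! × 3! × 1! × 1!) = 1120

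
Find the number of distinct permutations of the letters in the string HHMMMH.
6! / (3! × 3!) = 20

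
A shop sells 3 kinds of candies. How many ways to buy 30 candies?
C(30+3-1, 3-1) = C(32, 2) = 496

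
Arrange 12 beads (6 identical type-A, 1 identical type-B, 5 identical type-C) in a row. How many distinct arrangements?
12! / (6! × 1! × 5!) = 5544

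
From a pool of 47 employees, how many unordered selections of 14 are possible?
C(47,14) = 47!/(14!×33!) = 341643774795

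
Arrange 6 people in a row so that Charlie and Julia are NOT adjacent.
Total - adjacent = 6! - (6-1)!×2 = 720 - 240 = 480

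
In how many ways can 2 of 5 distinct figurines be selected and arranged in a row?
P(5,2) = 5!/(5-2)! = 20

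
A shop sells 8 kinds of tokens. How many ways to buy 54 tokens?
C(54+8-1, 8-1) = C(61, 7) = 436270780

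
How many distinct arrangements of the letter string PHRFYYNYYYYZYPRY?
16! / (1! × 1! × 8! × 1! × 2! × 1! × 2!) = 129729600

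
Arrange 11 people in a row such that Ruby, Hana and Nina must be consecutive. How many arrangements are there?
Treat the 3 as one block: (11-3+1)! × 3! = 362880 × 6 = 2177280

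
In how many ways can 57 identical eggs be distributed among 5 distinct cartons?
C(57+5-1, 5-1) = C(61, 4) = 521855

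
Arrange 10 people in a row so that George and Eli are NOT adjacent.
Total - adjacent = 10! - (10-1)!×2 = 3628800 - 725760 = 2903040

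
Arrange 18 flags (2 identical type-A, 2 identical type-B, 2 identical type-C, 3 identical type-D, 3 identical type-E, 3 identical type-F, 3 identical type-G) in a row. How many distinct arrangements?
18! / (2! × 2! × 2! × 3! × 3! × 3! × 3!) = 617512896000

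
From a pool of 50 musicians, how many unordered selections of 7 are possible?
C(50,7) = 50!/(7!×43!) = 99884400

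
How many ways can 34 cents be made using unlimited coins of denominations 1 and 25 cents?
Coefficient of x^34 in 1/(1-x^1) · 1/(1-x^25). Use j coins of 25 for j = 0..⌊34/25⌋ = 1, the rest in 1s: 1 + 1 = 2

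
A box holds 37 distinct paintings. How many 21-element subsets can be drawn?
C(37,21) = 37!/(21!×16!) = 12875774670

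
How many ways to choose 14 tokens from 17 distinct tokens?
C(17,14) = 17!/(14!×3!) = 680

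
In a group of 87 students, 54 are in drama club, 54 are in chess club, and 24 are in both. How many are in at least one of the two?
|A∪B| = |A| + |B| - |A∩B| = 54 + 54 - 24 = 84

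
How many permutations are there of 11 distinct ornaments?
11! = 39916800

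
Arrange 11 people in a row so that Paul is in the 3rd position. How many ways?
Fix one position: (11-1)! = 3628800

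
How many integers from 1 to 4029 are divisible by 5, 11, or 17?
⌊4029/5⌋+⌊4029/11⌋+⌊4029/17⌋ - ⌊4029/55⌋-⌊4029/85⌋-⌊4029/187⌋ + ⌊4029/935⌋ = 805+366+237 - 73-47-21 + 4 = 1271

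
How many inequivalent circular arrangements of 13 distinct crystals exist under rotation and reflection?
(13-1)!/2 = 479001600/2 = 239500800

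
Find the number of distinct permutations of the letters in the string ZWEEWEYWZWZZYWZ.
15! / (5! × 5! × 2! × 3!) = 7567560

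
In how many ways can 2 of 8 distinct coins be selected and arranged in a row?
P(8,2) = 8!/(8-2)! = 56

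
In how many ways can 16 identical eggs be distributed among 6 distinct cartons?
C(16+6-1, 6-1) = C(21, 5) = 20349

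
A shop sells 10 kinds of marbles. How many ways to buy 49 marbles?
C(49+10-1, 10-1) = C(58, 9) = 10648873950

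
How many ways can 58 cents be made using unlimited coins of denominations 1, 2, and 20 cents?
Coefficient of x^58 in 1/(1-x^1) · 1/(1-x^2) · 1/(1-x^20). Case on j = number of 20-cent coins (j = 0..2); remainder r = 58 - 20j is made from {1,2} in ⌊r/2⌋+1 ways. r = 58, 38, 18 → 30 + 20 + 10 = 60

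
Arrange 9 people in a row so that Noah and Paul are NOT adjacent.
Total - adjacent = 9! - (9-1)!×2 = 362880 - 80640 = 282240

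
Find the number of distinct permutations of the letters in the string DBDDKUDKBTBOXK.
14! / (3! × 1! × 1! × 4! × 1! × 1! × 3!) = 100900800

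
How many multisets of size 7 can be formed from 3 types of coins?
C(7+3-1, 3-1) = C(9, 2) = 36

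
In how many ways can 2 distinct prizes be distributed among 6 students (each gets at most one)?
P(6,2) = 6!/(6-2)! = 30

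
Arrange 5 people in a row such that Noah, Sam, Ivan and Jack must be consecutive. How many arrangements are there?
Treat the 4 as one block: (5-4+1)! × 4! = 2 × 24 = 48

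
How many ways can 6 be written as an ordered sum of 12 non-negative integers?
C(6+12-1, 12-1) = C(17, 11) = 12376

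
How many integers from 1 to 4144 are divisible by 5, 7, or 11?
⌊4144/5⌋+⌊4144/7⌋+⌊4144/11⌋ - ⌊4144/35⌋-⌊4144/55⌋-⌊4144/77⌋ + ⌊4144/385⌋ = 828+592+376 - 118-75-53 + 10 = 1560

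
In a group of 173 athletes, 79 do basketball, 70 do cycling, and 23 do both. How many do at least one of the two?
|A∪B| = |A| + |B| - |A∩B| = 79 + 70 - 23 = 126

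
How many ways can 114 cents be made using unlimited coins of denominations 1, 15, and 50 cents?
Coefficient of x^114 in 1/(1-x^1) · 1/(1-x^15) · 1/(1-x^50). Case on j = number of 50-cent coins (j = 0..2); remainder r = 114 - 50j is made from {1,15} in ⌊r/15⌋+1 ways. r = 114, 64, 14 → 8 + 5 + 1 = 14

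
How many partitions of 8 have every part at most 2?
Let r_j(i) = number of partitions of i into parts ≤ j, for i = 0..8. r_1(i) = 1 for all i; r_j(i) = r_{j-1}(i) + r_j(i-j). Rows j = 2..2: ≤2: 1 1 2 2 3 3 4 4 5. r_2(8) = 5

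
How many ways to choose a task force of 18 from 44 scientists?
C(44,18) = 44!/(18!×26!) = 1029530696964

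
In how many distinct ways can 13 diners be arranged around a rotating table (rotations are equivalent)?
Circular: fix one position, arrange the rest. (13-1)! = 479001600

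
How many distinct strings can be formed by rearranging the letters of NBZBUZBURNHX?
12! / (2! × 1! × 1! × 2! × 3! × 1! × 2!) = 9979200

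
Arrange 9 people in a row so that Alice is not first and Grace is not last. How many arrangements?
By inclusion-exclusion: 9! - 2×(9-1)! + (9-2)! = 362880 - 80640 + 5040 = 287280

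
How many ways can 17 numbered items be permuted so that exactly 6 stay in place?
Choose the 6 fixed points C(17,6) = 12376, derange the rest: !11 = Σ_{j=0}^{11} (-1)^j·11!/j! = 39916800 - 39916800 + 19958400 - 6652800 + 1663200 - 332640 + 55440 - 7920 + 990 - 110 + 11 - 1 = 14684570. Product = 12376 × 14684570 = 181736238320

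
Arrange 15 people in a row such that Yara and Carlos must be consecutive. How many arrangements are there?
Treat the 2 as one block: (15-2+1)! × 2! = 87178291200 × 2 = 174356582400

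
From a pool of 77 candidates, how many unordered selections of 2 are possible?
C(77,2) = 77!/(2!×75!) = 2926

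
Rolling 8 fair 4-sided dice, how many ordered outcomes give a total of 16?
Coefficient of x^16 in (x + x² + ... + x^4)^8. By inclusion-exclusion on dice exceeding 4: Σ_j (-1)^j C(8,j)·C(16-1-4j, 7) = C(8,0)·C(15,7) - C(8,1)·C(11,7) + C(8,2)·C(7,7) = 1·6435 - 8·330 + 28·1 = 3823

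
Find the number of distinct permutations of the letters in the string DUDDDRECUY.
10! / (1! × 1! × 1! × 4! × 2! × 1!) = 75600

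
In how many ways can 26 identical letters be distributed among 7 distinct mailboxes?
C(26+7-1, 7-1) = C(32, 6) = 906192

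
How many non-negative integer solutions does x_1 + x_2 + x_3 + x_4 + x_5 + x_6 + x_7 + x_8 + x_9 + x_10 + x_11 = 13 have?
C(13+11-1, 11-1) = C(23, 10) = 1144066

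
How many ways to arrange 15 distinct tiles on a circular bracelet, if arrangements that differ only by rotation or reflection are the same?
(15-1)!/2 = 87178291200/2 = 43589145600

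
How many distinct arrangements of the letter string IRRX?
4! / (1! × 1! × 2!) = 12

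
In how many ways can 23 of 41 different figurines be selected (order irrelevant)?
C(41,23) = 41!/(23!×18!) = 202112640600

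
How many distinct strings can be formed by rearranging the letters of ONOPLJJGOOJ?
11! / (1! × 1! × 1! × 3! × 4! × 1!) = 277200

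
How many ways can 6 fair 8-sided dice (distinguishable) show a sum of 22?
Coefficient of x^22 in (x + x² + ... + x^8)^6. By inclusion-exclusion on dice exceeding 8: Σ_j (-1)^j C(6,j)·C(22-1-8j, 5) = C(6,0)·C(21,5) - C(6,1)·C(13,5) + C(6,2)·C(5,5) = 1·20349 - 6·1287 + 15·1 = 12642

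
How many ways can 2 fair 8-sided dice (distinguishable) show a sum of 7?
Coefficient of x^7 in (x + x² + ... + x^8)^2. By inclusion-exclusion on dice exceeding 8: Σ_j (-1)^j C(2,j)·C(7-1-8j, 1) = C(2,0)·C(6,1) = 1·6 = 6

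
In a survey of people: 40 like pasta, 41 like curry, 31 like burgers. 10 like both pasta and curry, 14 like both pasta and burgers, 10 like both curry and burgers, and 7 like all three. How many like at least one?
|A∪B∪C| = 40+41+31-10-14-10+7 = 85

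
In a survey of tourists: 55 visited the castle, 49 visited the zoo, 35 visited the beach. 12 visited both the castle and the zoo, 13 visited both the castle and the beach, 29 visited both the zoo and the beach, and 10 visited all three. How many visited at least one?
|A∪B∪C| = 55+49+35-12-13-29+10 = 95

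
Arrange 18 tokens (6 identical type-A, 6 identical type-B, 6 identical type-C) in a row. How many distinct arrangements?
18! / (6! × 6! × 6!) = 17153136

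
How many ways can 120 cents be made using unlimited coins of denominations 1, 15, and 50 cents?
Coefficient of x^120 in 1/(1-x^1) · 1/(1-x^15) · 1/(1-x^50). Case on j = number of 50-cent coins (j = 0..2); remainder r = 120 - 50j is made from {1,15} in ⌊r/15⌋+1 ways. r = 120, 70, 20 → 9 + 5 + 2 = 16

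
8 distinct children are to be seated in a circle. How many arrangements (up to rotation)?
Circular: fix one position, arrange the rest. (8-1)! = 5040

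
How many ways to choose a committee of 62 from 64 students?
C(64,62) = 64!/(62!×2!) = 2016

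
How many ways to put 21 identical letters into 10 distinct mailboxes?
C(21+10-1, 10-1) = C(30, 9) = 14307150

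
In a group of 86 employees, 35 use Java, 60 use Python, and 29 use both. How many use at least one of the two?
|A∪B| = |A| + |B| - |A∩B| = 35 + 60 - 29 = 66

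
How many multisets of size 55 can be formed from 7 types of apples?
C(55+7-1, 7-1) = C(61, 6) = 55525372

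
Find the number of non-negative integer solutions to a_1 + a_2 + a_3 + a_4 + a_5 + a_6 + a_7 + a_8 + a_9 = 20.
C(20+9-1, 9-1) = C(28, 8) = 3108105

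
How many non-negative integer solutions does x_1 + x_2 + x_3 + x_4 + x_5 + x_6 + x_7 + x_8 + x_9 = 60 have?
C(60+9-1, 9-1) = C(68, 8) = 7392009768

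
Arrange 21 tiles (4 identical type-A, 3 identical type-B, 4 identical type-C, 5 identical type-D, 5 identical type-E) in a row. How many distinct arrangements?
21! / (4! × 3! × 4! × 5! × 5!) = 1026615189600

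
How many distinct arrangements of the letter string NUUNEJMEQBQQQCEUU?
17! / (1! × 3! × 1! × 2! × 1! × 1! × 4! × 4!) = 51459408000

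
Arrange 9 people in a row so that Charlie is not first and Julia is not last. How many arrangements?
By inclusion-exclusion: 9! - 2×(9-1)! + (9-2)! = 362880 - 80640 + 5040 = 287280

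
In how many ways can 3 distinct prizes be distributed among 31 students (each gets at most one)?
P(31,3) = 31!/(31-3)! = 26970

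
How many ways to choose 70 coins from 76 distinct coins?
C(76,70) = 76!/(70!×6!) = 218618940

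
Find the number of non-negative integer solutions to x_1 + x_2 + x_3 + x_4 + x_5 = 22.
C(22+5-1, 5-1) = C(26, 4) = 14950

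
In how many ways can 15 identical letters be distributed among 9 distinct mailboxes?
C(15+9-1, 9-1) = C(23, 8) = 490314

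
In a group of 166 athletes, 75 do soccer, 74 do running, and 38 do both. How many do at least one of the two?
|A∪B| = |A| + |B| - |A∩B| = 75 + 74 - 38 = 111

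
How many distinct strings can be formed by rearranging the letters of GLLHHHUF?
8! / (1! × 1! × 1! × 3! × 2!) = 3360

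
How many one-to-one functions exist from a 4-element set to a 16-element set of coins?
P(16,4) = 16!/(16-4)! = 43680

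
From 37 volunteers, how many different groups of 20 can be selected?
C(37,20) = 37!/(20!×17!) = 15905368710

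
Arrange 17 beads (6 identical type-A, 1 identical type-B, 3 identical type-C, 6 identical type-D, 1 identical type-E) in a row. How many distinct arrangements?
17! / (6! × 1! × 3! × 6! × 1!) = 114354240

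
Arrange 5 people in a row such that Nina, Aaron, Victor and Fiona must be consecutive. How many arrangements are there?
Treat the 4 as one block: (5-4+1)! × 4! = 2 × 24 = 48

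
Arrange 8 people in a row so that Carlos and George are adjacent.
Treat as block: (8-1)! × 2! = 5040 × 2 = 10080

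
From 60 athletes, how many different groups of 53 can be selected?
C(60,53) = 60!/(53!×7!) = 386206920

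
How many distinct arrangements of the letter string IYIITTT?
7! / (1! × 3! × 3!) = 140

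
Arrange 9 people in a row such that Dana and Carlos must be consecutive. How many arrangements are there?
Treat the 2 as one block: (9-2+1)! × 2! = 40320 × 2 = 80640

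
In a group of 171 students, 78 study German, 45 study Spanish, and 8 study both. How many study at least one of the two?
|A∪B| = |A| + |B| - |A∩B| = 78 + 45 - 8 = 115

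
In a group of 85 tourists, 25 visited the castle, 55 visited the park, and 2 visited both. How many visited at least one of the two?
|A∪B| = |A| + |B| - |A∩B| = 25 + 55 - 2 = 78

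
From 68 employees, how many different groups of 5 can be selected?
C(68,5) = 68!/(5!×63!) = 10424128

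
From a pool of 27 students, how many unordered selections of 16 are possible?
C(27,16) = 27!/(16!×11!) = 13037895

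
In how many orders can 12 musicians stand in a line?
12! = 479001600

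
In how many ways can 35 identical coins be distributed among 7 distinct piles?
C(35+7-1, 7-1) = C(41, 6) = 4496388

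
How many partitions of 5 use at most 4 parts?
By conjugation, equals partitions of 5 into parts ≤ 4. Let r_j(i) = number of partitions of i into parts ≤ j, for i = 0..5. r_1(i) = 1 for all i; r_j(i) = r_{j-1}(i) + r_j(i-j). Rows j = 2..4: ≤2: 1 1 2 2 3 3; ≤3: 1 1 2 3 4 5; ≤4: 1 1 2 3 5 6. r_4(5) = 6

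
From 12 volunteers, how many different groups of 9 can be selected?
C(12,9) = 12!/(9!×3!) = 220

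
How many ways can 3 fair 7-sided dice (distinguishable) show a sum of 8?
Coefficient of x^8 in (x + x² + ... + x^7)^3. By inclusion-exclusion on dice exceeding 7: Σ_j (-1)^j C(3,j)·C(8-1-7j, 2) = C(3,0)·C(7,2) = 1·21 = 21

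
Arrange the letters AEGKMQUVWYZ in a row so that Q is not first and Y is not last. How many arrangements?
By inclusion-exclusion: 11! - 2×(11-1)! + (11-2)! = 39916800 - 7257600 + 362880 = 33022080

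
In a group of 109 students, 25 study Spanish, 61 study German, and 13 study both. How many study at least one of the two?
|A∪B| = |A| + |B| - |A∩B| = 25 + 61 - 13 = 73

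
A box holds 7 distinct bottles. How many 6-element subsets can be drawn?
C(7,6) = 7!/(6!×1!) = 7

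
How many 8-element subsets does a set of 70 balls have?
C(70,8) = 70!/(8!×62!) = 9440350920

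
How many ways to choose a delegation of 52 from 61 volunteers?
C(61,52) = 61!/(52!×9!) = 17341763505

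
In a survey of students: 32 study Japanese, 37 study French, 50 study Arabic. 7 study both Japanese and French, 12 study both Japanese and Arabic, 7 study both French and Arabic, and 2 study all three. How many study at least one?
|A∪B∪C| = 32+37+50-7-12-7+2 = 95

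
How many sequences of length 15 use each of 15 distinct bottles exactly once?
15! = 1307674368000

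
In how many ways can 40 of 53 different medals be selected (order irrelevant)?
C(53,40) = 53!/(40!×13!) = 841392966470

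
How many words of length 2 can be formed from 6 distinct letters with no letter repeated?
P(6,2) = 6!/(6-2)! = 30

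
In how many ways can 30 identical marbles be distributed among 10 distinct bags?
C(30+10-1, 10-1) = C(39, 9) = 211915132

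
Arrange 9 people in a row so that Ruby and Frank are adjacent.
Treat as block: (9-1)! × 2! = 40320 × 2 = 80640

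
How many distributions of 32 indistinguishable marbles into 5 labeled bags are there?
C(32+5-1, 5-1) = C(36, 4) = 58905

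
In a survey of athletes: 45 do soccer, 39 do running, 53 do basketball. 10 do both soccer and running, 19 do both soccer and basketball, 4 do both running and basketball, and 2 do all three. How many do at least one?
|A∪B∪C| = 45+39+53-10-19-4+2 = 106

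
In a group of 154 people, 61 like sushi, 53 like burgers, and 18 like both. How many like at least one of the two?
|A∪B| = |A| + |B| - |A∩B| = 61 + 53 - 18 = 96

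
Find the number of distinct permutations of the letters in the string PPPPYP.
6! / (1! × 5!) = 6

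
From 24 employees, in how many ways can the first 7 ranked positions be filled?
P(24,7) = 24!/(24-7)! = 1744364160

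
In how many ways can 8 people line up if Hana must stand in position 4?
Fix one position: (8-1)! = 5040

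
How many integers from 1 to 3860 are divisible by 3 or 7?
⌊3860/3⌋ + ⌊3860/7⌋ - ⌊3860/21⌋ = 1286 + 551 - 183 = 1654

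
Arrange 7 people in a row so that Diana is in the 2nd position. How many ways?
Fix one position: (7-1)! = 720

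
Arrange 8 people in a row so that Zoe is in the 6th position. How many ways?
Fix one position: (8-1)! = 5040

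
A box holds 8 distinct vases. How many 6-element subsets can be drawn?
C(8,6) = 8!/(6!×2!) = 28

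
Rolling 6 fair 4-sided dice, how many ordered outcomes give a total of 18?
Coefficient of x^18 in (x + x² + ... + x^4)^6. By inclusion-exclusion on dice exceeding 4: Σ_j (-1)^j C(6,j)·C(18-1-4j, 5) = C(6,0)·C(17,5) - C(6,1)·C(13,5) + C(6,2)·C(9,5) - C(6,3)·C(5,5) = 1·6188 - 6·1287 + 15·126 - 20·1 = 336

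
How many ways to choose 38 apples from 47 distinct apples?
C(47,38) = 47!/(38!×9!) = 1362649145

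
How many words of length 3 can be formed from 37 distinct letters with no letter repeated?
P(37,3) = 37!/(37-3)! = 46620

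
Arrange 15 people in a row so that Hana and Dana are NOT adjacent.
Total - adjacent = 15! - (15-1)!×2 = 1307674368000 - 174356582400 = 1133317785600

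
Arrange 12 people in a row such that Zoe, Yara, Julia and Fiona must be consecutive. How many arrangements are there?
Treat the 4 as one block: (12-4+1)! × 4! = 362880 × 24 = 8709120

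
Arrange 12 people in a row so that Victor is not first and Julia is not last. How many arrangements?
By inclusion-exclusion: 12! - 2×(12-1)! + (12-2)! = 479001600 - 79833600 + 3628800 = 402796800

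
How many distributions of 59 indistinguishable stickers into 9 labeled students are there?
C(59+9-1, 9-1) = C(67, 8) = 6522361560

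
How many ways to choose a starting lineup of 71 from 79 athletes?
C(79,71) = 79!/(71!×8!) = 26088783435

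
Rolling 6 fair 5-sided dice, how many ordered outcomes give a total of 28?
Coefficient of x^28 in (x + x² + ... + x^5)^6. By inclusion-exclusion on dice exceeding 5: Σ_j (-1)^j C(6,j)·C(28-1-5j, 5) = C(6,0)·C(27,5) - C(6,1)·C(22,5) + C(6,2)·C(17,5) - C(6,3)·C(12,5) + C(6,4)·C(7,5) = 1·80730 - 6·26334 + 15·6188 - 20·792 + 15·21 = 21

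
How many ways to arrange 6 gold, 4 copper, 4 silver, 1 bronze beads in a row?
15! / (6! × 4! × 4! × 1!) = 3153150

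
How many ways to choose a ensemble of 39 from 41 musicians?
C(41,39) = 41!/(39!×2!) = 820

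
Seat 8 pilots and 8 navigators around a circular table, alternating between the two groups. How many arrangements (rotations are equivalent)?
Fix one of the pilots: (8-1)! ways for the remaining pilots, × 8! ways for the navigators = 5040 × 40320 = 203212800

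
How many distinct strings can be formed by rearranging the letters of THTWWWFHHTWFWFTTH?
17! / (4! × 5! × 3! × 5!) = 171531360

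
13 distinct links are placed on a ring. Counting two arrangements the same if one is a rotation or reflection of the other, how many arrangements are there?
(13-1)!/2 = 479001600/2 = 239500800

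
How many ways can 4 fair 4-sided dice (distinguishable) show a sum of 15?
Coefficient of x^15 in (x + x² + ... + x^4)^4. By inclusion-exclusion on dice exceeding 4: Σ_j (-1)^j C(4,j)·C(15-1-4j, 3) = C(4,0)·C(14,3) - C(4,1)·C(10,3) + C(4,2)·C(6,3) = 1·364 - 4·120 + 6·20 = 4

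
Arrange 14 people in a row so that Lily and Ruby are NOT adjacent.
Total - adjacent = 14! - (14-1)!×2 = 87178291200 - 12454041600 = 74724249600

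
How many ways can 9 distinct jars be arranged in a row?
9! = 362880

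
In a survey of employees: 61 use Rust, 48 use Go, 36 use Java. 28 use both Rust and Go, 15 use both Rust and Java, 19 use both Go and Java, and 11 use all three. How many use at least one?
|A∪B∪C| = 61+48+36-28-15-19+11 = 94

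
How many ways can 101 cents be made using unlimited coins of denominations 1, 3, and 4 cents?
Coefficient of x^101 in 1/(1-x^1) · 1/(1-x^3) · 1/(1-x^4). Case on j = number of 4-cent coins (j = 0..25); remainder r = 101 - 4j is made from {1,3} in ⌊r/3⌋+1 ways. r = 101, 97, 93, 89, 85, 81, 77, 73, 69, 65, 61, 57, 53, 49, 45, 41, 37, 33, 29, 25, 21, 17, 13, 9, 5, 1 → 34 + 33 + 32 + 30 + 29 + 28 + 26 + 25 + 24 + 22 + 21 + 20 + 18 + 17 + 16 + 14 + 13 + 12 + 10 + 9 + 8 + 6 + 5 + 4 + 2 + 1 = 459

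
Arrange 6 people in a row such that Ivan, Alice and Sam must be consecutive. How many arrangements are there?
Treat the 3 as one block: (6-3+1)! × 3! = 24 × 6 = 144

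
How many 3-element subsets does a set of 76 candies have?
C(76,3) = 76!/(3!×73!) = 70300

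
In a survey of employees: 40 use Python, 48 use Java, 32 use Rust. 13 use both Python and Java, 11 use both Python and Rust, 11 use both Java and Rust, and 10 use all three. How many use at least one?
|A∪B∪C| = 40+48+32-13-11-11+10 = 95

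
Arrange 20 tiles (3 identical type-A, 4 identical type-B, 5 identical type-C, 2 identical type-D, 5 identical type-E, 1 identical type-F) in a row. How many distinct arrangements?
20! / (3! × 4! × 5! × 2! × 5! × 1!) = 586637251200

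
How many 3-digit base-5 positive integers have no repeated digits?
First digit: 4 choices (nonzero). Then descending: 4 × 4 × 3 = 48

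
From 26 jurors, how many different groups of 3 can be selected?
C(26,3) = 26!/(3!×23!) = 2600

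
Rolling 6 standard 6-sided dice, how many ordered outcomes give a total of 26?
Coefficient of x^26 in (x + x² + ... + x^6)^6. By inclusion-exclusion on dice exceeding 6: Σ_j (-1)^j C(6,j)·C(26-1-6j, 5) = C(6,0)·C(25,5) - C(6,1)·C(19,5) + C(6,2)·C(13,5) - C(6,3)·C(7,5) = 1·53130 - 6·11628 + 15·1287 - 20·21 = 2247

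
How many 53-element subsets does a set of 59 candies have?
C(59,53) = 59!/(53!×6!) = 45057474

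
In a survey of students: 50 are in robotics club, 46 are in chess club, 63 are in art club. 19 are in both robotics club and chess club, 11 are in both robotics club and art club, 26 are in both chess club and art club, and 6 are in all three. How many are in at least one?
|A∪B∪C| = 50+46+63-19-11-26+6 = 109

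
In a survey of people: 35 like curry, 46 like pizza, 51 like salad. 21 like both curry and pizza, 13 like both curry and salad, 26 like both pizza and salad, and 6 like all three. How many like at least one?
|A∪B∪C| = 35+46+51-21-13-26+6 = 78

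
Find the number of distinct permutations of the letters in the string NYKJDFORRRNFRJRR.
16! / (2! × 1! × 2! × 6! × 1! × 1! × 1! × 2!) = 3632428800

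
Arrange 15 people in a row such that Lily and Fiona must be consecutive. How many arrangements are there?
Treat the 2 as one block: (15-2+1)! × 2! = 87178291200 × 2 = 174356582400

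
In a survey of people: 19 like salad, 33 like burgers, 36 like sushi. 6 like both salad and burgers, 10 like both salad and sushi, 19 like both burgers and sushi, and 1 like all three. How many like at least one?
|A∪B∪C| = 19+33+36-6-10-19+1 = 54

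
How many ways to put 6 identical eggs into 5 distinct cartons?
C(6+5-1, 5-1) = C(10, 4) = 210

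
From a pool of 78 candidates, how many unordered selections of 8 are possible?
C(78,8) = 78!/(8!×70!) = 23446881315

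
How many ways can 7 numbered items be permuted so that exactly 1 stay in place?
Choose the 1 fixed point C(7,1) = 7, derange the rest: !6 = Σ_{j=0}^{6} (-1)^j·6!/j! = 720 - 720 + 360 - 120 + 30 - 6 + 1 = 265. Product = 7 × 265 = 1855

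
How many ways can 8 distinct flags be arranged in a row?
8! = 40320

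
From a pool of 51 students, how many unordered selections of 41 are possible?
C(51,41) = 51!/(41!×10!) = 12777711870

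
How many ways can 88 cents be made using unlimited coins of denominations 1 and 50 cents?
Coefficient of x^88 in 1/(1-x^1) · 1/(1-x^50). Use j coins of 50 for j = 0..⌊88/50⌋ = 1, the rest in 1s: 1 + 1 = 2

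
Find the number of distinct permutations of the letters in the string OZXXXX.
6! / (1! × 4! × 1!) = 30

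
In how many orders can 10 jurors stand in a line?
10! = 3628800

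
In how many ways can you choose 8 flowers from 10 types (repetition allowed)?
C(8+10-1, 10-1) = C(17, 9) = 24310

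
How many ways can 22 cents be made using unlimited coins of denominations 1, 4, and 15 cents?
Coefficient of x^22 in 1/(1-x^1) · 1/(1-x^4) · 1/(1-x^15). Case on j = number of 15-cent coins (j = 0..1); remainder r = 22 - 15j is made from {1,4} in ⌊r/4⌋+1 ways. r = 22, 7 → 6 + 2 = 8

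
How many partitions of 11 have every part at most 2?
Let r_j(i) = number of partitions of i into parts ≤ j, for i = 0..11. r_1(i) = 1 for all i; r_j(i) = r_{j-1}(i) + r_j(i-j). Rows j = 2..2: ≤2: 1 1 2 2 3 3 4 4 5 5 6 6. r_2(11) = 6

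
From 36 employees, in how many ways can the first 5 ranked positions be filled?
P(36,5) = 36!/(36-5)! = 45239040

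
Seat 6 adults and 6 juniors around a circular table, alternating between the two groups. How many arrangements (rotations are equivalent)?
Fix one of the adults: (6-1)! ways for the remaining adults, × 6! ways for the juniors = 120 × 720 = 86400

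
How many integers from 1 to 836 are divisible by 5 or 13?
⌊836/5⌋ + ⌊836/13⌋ - ⌊836/65⌋ = 167 + 64 - 12 = 219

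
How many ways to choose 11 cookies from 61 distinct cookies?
C(61,11) = 61!/(11!×50!) = 418094152866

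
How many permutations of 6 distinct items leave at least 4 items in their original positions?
Exactly j fixed points: C(6,j)·!(6-j); sum over j ≥ 4 (derangement numbers via !m = (m-1)·(!(m-1) + !(m-2)): !0..!2 = 1, 0, 1). Σ_{j=4}^{6} C(6,j)·!(6-j) = C(6,4)·!2 + C(6,5)·!1 + C(6,6)·!0 = 15·1 + 6·0 + 1·1 = 16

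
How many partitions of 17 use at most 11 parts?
By conjugation, equals partitions of 17 into parts ≤ 11. Let r_j(i) = number of partitions of i into parts ≤ j, for i = 0..17. r_1(i) = 1 for all i; r_j(i) = r_{j-1}(i) + r_j(i-j). Rows j = 2..11: ≤2: 1 1 2 2 3 3 4 4 5 5 6 6 7 7 8 8 9 9; ≤3: 1 1 2 3 4 5 7 8 10 12 14 16 19 21 24 27 30 33; ≤4: 1 1 2 3 5 6 9 11 15 18 23 27 34 39 47 54 64 72; ≤5: 1 1 2 3 5 7 10 13 18 23 30 37 47 57 70 84 101 119; ≤6: 1 1 2 3 5 7 11 14 20 26 35 44 58 71 90 110 136 163; ≤7: 1 1 2 3 5 7 11 15 21 28 38 49 65 82 105 131 164 201; ≤8: 1 1 2 3 5 7 11 15 22 29 40 52 70 89 116 146 186 230; ≤9: 1 1 2 3 5 7 11 15 22 30 41 54 73 94 123 157 201 252; ≤10: 1 1 2 3 5 7 11 15 22 30 42 55 75 97 128 164 212 267; ≤11: 1 1 2 3 5 7 11 15 22 30 42 56 76 99 131 169 219 278. r_11(17) = 278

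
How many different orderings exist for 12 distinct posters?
12! = 479001600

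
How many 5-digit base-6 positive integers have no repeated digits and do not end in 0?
Last digit: 5 nonzero choices. First digit: 4 (nonzero, ≠last). Middle 3: P(4,3) = 24. Total = 480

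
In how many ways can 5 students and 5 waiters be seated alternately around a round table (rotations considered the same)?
Fix one of the students: (5-1)! ways for the remaining students, × 5! ways for the waiters = 24 × 120 = 2880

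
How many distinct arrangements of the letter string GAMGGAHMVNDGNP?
14! / (4! × 2! × 1! × 2! × 1! × 2! × 1! × 1!) = 454053600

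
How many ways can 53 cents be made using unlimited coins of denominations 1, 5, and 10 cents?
Coefficient of x^53 in 1/(1-x^1) · 1/(1-x^5) · 1/(1-x^10). Case on j = number of 10-cent coins (j = 0..5); remainder r = 53 - 10j is made from {1,5} in ⌊r/5⌋+1 ways. r = 53, 43, 33, 23, 13, 3 → 11 + 9 + 7 + 5 + 3 + 1 = 36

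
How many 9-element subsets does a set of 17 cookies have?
C(17,9) = 17!/(9!×8!) = 24310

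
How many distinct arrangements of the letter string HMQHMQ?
6! / (2! × 2! × 2!) = 90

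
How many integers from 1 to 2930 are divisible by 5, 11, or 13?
⌊2930/5⌋+⌊2930/11⌋+⌊2930/13⌋ - ⌊2930/55⌋-⌊2930/65⌋-⌊2930/143⌋ + ⌊2930/715⌋ = 586+266+225 - 53-45-20 + 4 = 963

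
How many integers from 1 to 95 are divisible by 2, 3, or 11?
⌊95/2⌋+⌊95/3⌋+⌊95/11⌋ - ⌊95/6⌋-⌊95/22⌋-⌊95/33⌋ + ⌊95/66⌋ = 47+31+8 - 15-4-2 + 1 = 66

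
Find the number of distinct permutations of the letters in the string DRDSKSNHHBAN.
12! / (1! × 2! × 2! × 1! × 2! × 1! × 2! × 1!) = 29937600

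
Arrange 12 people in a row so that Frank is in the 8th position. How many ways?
Fix one position: (12-1)! = 39916800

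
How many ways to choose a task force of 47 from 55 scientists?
C(55,47) = 55!/(47!×8!) = 1217566350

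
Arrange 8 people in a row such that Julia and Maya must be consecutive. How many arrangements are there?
Treat the 2 as one block: (8-2+1)! × 2! = 5040 × 2 = 10080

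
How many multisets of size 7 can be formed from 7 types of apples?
C(7+7-1, 7-1) = C(13, 6) = 1716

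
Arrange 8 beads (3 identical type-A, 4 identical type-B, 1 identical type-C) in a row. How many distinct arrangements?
8! / (3! × 4! × 1!) = 280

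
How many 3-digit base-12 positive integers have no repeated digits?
First digit: 11 choices (nonzero). Then descending: 11 × 11 × 10 = 1210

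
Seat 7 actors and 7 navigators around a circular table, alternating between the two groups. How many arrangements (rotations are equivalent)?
Fix one of the actors: (7-1)! ways for the remaining actors, × 7! ways for the navigators = 720 × 5040 = 3628800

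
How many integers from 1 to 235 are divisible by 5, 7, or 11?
⌊235/5⌋+⌊235/7⌋+⌊235/11⌋ - ⌊235/35⌋-⌊235/55⌋-⌊235/77⌋ + ⌊235/385⌋ = 47+33+21 - 6-4-3 + 0 = 88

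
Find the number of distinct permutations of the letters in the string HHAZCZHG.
8! / (1! × 3! × 1! × 2! × 1!) = 3360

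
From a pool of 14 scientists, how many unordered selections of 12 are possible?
C(14,12) = 14!/(12!×2!) = 91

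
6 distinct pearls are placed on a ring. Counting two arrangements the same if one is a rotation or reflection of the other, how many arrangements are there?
(6-1)!/2 = 120/2 = 60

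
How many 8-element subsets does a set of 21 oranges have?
C(21,8) = 21!/(8!×13!) = 203490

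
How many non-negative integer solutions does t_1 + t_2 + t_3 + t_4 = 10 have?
C(10+4-1, 4-1) = C(13, 3) = 286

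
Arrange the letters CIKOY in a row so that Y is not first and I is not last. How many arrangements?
By inclusion-exclusion: 5! - 2×(5-1)! + (5-2)! = 120 - 48 + 6 = 78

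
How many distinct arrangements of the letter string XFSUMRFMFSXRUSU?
15! / (2! × 2! × 3! × 3! × 2! × 3!) = 756756000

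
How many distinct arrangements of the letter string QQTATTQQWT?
10! / (1! × 4! × 4! × 1!) = 6300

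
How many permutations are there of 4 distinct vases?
4! = 24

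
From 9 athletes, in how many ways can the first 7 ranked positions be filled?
P(9,7) = 9!/(9-7)! = 181440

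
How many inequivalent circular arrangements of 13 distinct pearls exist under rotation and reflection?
(13-1)!/2 = 479001600/2 = 239500800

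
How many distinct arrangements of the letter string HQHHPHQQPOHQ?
12! / (2! × 5! × 1! × 4!) = 83160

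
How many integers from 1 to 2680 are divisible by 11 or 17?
⌊2680/11⌋ + ⌊2680/17⌋ - ⌊2680/187⌋ = 243 + 157 - 14 = 386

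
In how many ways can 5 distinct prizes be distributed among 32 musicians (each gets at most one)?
P(32,5) = 32!/(32-5)! = 24165120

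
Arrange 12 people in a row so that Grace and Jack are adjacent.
Treat as block: (12-1)! × 2! = 39916800 × 2 = 79833600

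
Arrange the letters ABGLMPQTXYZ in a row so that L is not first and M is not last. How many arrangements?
By inclusion-exclusion: 11! - 2×(11-1)! + (11-2)! = 39916800 - 7257600 + 362880 = 33022080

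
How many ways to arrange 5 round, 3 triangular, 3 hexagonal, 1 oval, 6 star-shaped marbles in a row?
18! / (5! × 3! × 3! × 1! × 6!) = 2058376320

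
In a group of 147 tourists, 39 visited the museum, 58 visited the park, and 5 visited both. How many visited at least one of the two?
|A∪B| = |A| + |B| - |A∩B| = 39 + 58 - 5 = 92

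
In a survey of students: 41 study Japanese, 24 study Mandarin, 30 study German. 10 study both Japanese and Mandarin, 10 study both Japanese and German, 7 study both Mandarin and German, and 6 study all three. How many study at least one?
|A∪B∪C| = 41+24+30-10-10-7+6 = 74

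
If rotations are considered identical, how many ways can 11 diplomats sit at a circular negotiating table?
Circular: fix one position, arrange the rest. (11-1)! = 3628800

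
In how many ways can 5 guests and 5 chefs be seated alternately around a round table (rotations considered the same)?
Fix one of the guests: (5-1)! ways for the remaining guests, × 5! ways for the chefs = 24 × 120 = 2880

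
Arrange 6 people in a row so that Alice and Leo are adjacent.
Treat as block: (6-1)! × 2! = 120 × 2 = 240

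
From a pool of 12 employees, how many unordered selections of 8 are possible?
C(12,8) = 12!/(8!×4!) = 495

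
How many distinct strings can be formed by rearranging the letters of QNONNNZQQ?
9! / (1! × 3! × 4! × 1!) = 2520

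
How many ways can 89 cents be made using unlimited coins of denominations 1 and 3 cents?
Coefficient of x^89 in 1/(1-x^1) · 1/(1-x^3). Use j coins of 3 for j = 0..⌊89/3⌋ = 29, the rest in 1s: 29 + 1 = 30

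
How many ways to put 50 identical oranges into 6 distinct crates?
C(50+6-1, 6-1) = C(55, 5) = 3478761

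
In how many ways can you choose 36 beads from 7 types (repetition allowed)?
C(36+7-1, 7-1) = C(42, 6) = 5245786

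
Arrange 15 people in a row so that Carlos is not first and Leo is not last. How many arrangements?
By inclusion-exclusion: 15! - 2×(15-1)! + (15-2)! = 1307674368000 - 174356582400 + 6227020800 = 1139544806400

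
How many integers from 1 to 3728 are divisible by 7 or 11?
⌊3728/7⌋ + ⌊3728/11⌋ - ⌊3728/77⌋ = 532 + 338 - 48 = 822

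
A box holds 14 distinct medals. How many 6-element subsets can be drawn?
C(14,6) = 14!/(6!×8!) = 3003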